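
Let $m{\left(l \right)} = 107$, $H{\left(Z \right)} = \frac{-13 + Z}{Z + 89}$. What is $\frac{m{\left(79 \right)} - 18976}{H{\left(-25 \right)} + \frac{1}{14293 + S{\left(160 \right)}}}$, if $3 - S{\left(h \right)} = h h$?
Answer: $\frac{853180704}{26851} \approx 31775.0$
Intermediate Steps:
$H{\left(Z \right)} = \frac{-13 + Z}{89 + Z}$
$S{\left(h \right)} = 3 - h^{2}$ ($S{\left(h \right)} = 3 - h h = 3 - h^{2}$)
$\frac{m{\left(79 \right)} - 18976}{H{\left(-25 \right)} + \frac{1}{14293 + S{\left(160 \right)}}} = \frac{107 - 18976}{\frac{-13 - 25}{89 - 25} + \frac{1}{14293 + \left(3 - 160^{2}\right)}} = - \frac{18869}{\frac{1}{64} \left(-38\right) + \frac{1}{14293 + \left(3 - 25600\right)}} = - \frac{18869}{- \frac{19}{32} + \frac{1}{14293 - 25597}} = - \frac{18869}{- \frac{19}{32} + \frac{1}{-11304}} = - \frac{18869}{- \frac{19}{32} - \frac{1}{11304}} = - \frac{18869}{- \frac{26851}{45216}} = \left(-18869\right) \left(- \frac{45216}{26851}\right) = \frac{853180704}{26851}$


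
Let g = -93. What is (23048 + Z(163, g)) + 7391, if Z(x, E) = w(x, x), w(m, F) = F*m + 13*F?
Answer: 59127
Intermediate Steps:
w(m, F) = 13*F + F*m
Z(x, E) = x*(13 + x)
(23048 + Z(163, g)) + 7391 = (23048 + 163*(13 + 163)) + 7391 = (23048 + 163*176) + 7391 = (23048 + 28688) + 7391 = 51736 + 7391 = 59127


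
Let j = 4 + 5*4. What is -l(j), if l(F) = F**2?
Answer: -576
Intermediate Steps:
j = 24 (j = 4 + 20 = 24)
-l(j) = -1*24**2 = -1*576 = -576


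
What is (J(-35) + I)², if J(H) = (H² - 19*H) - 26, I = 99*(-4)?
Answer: 2155024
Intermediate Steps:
I = -396
J(H) = -26 + H² - 19*H
(J(-35) + I)² = ((-26 + (-35)² - 19*(-35)) - 396)² = ((-26 + 1225 + 665) - 396)² = (1864 - 396)² = 1468² = 2155024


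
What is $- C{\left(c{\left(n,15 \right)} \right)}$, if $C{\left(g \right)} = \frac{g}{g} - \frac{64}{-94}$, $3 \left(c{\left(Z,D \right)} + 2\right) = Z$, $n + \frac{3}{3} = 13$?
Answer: $- \frac{79}{47} \approx -1.6809$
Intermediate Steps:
$n = 12$ ($n = -1 + 13 = 12$)
$c{\left(Z,D \right)} = -2 + \frac{Z}{3}$
$C{\left(g \right)} = \frac{79}{47}$ ($C{\left(g \right)} = 1 - - \frac{32}{47} = 1 + \frac{32}{47} = \frac{79}{47}$)
$- C{\left(c{\left(n,15 \right)} \right)} = \left(-1\right) \frac{79}{47} = - \frac{79}{47}$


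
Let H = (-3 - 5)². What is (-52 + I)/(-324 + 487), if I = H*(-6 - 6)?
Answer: -820/163 ≈ -5.0307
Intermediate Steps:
H = 64 (H = (-8)² = 64)
I = -768 (I = 64*(-6 - 6) = 64*(-12) = -768)
(-52 + I)/(-324 + 487) = (-52 - 768)/(-324 + 487) = -820/163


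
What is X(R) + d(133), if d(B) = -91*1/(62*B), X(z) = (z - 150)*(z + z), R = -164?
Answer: 121324563/1178 ≈ 1.0299e+5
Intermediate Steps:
X(z) = 2*z*(-150 + z) (X(z) = (-150 + z)*(2*z) = 2*z*(-150 + z))
d(B) = -91/(62*B)
X(R) + d(133) = 2*(-164)*(-150 - 164) - 91/62/133 = 2*(-164)*(-314) - 91/62*1/133 = 102992 - 13/1178 = 121324563/1178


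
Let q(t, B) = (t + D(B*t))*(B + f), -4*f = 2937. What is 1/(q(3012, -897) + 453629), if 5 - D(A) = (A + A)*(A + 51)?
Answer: 4/95257051510731191 ≈ 4.1992e-17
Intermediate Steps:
D(A) = 5 - 2*A*(51 + A) (D(A) = 5 - (A + A)*(A + 51) = 5 - 2*A*(51 + A))
f = -2937/4 (f = -¼*2937 = -2937/4 ≈ -734.25)
q(t, B) = (-2937/4 + B)*(5 + t - 102*B*t - 2*B²*t²) (q(t, B) = (t + (5 - 102*B*t - 2*B²*t²))*(B - 2937/4) = (t + (5 - 102*B*t - 2*B²*t²))*(-2937/4 + B) = (5 + t - 102*B*t - 2*B²*t²)*(-2937/4 + B) = (-2937/4 + B)*(5 + t - 102*B*t - 2*B²*t²))
1/(q(3012, -897) + 453629) = 1/((-14685/4 - 2937/4*3012 - 1*(-897)*(-5 + 2*(-897)²*3012² + 102*(-897)*3012) + (2937/2)*(-897)²*3012² + (149789/2)*(-897)*3012) + 453629) = 1/((-14685/4 - 2211561 - 1*(-897)*(-5 + 2*804609*9072144 - 275579928) + (2937/2)*804609*9072144 - 202347263898) + 453629) = 1/((-14685/4 - 2211561 - 1*(-897)*(-5 + 14599057423392 - 275579928) + 10719357913125576 - 202347263898) + 453629) = 1/((-14685/4 - 2211561 - 1*(-897)*14598781843459 + 10719357913125576 - 202347263898) + 453629) = 1/((-14685/4 - 2211561 + 13095107313582723 + 10719357913125576 - 202347263898) + 453629) = 1/(95257051508916675/4 + 453629) = 1/(95257051510731191/4) = 4/95257051510731191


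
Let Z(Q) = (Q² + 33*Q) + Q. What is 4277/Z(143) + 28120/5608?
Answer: 7074334/1364847 ≈ 5.1832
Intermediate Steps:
Z(Q) = Q² + 34*Q
4277/Z(143) + 28120/5608 = 4277/((143*(34 + 143))) + 28120/5608 = 4277/((143*177)) + 28120*(1/5608) = 4277/25311 + 3515/701 = 4277*(1/25311) + 3515/701 = 329/1947 + 3515/701 = 7074334/1364847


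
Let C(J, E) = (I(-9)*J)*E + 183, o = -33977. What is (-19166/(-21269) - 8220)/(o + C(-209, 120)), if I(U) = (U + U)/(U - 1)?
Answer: 87406007/839466161 ≈ 0.10412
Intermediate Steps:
I(U) = 2*U/(-1 + U) (I(U) = (2*U)/(-1 + U) = 2*U/(-1 + U))
C(J, E) = 183 + 9*E*J/5 (C(J, E) = ((2*(-9)/(-1 - 9))*J)*E + 183 = ((2*(-9)/(-10))*J)*E + 183 = ((2*(-9)*(-⅒))*J)*E + 183 = (9*J/5)*E + 183 = 9*E*J/5 + 183 = 183 + 9*E*J/5)
(-19166/(-21269) - 8220)/(o + C(-209, 120)) = (-19166/(-21269) - 8220)/(-33977 + (183 + (9/5)*120*(-209))) = (-19166*(-1/21269) - 8220)/(-33977 + (183 - 45144)) = (19166/21269 - 8220)/(-33977 - 44961) = -174812014/21269/(-78938) = -174812014/21269*(-1/78938) = 87406007/839466161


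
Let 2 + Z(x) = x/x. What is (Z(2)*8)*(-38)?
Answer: 304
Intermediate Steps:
Z(x) = -1 (Z(x) = -2 + x/x = -2 + 1 = -1)
(Z(2)*8)*(-38) = -1*8*(-38) = -8*(-38) = 304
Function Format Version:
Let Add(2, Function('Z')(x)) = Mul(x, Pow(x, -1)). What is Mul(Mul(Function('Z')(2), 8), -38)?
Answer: 304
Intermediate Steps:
Function('Z')(x) = -1 (Function('Z')(x) = Add(-2, Mul(x, Pow(x, -1))) = Add(-2, 1) = -1)
Mul(Mul(Function('Z')(2), 8), -38) = Mul(Mul(-1, 8), -38) = Mul(-8, -38) = 304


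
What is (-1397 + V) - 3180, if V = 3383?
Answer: -1194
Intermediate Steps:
(-1397 + V) - 3180 = (-1397 + 3383) - 3180 = 1986 - 3180 = -1194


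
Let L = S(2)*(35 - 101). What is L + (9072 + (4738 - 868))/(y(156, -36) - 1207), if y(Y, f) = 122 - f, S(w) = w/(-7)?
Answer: 47874/7343 ≈ 6.5197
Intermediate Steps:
S(w) = -w/7 (S(w) = w*(-⅐) = -w/7)
L = 132/7 (L = (-⅐*2)*(35 - 101) = -2/7*(-66) = 132/7 ≈ 18.857)
L + (9072 + (4738 - 868))/(y(156, -36) - 1207) = 132/7 + (9072 + (4738 - 868))/((122 - 1*(-36)) - 1207) = 132/7 + (9072 + 3870)/((122 + 36) - 1207) = 132/7 + 12942/(158 - 1207) = 132/7 + 12942/(-1049) = 132/7 + 12942*(-1/1049) = 132/7 - 12942/1049 = 47874/7343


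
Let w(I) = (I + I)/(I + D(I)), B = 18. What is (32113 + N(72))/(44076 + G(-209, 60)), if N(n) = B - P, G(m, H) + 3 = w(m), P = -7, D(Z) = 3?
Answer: 1655107/2269864 ≈ 0.72917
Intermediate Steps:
w(I) = 2*I/(3 + I) (w(I) = (I + I)/(I + 3) = (2*I)/(3 + I) = 2*I/(3 + I))
G(m, H) = -3 + 2*m/(3 + m)
N(n) = 25 (N(n) = 18 - 1*(-7) = 18 + 7 = 25)
(32113 + N(72))/(44076 + G(-209, 60)) = (32113 + 25)/(44076 + (-9 - 1*(-209))/(3 - 209)) = 32138/(44076 + (-9 + 209)/(-206)) = 32138/(44076 - 1/206*200) = 32138/(44076 - 100/103) = 32138/(4539728/103) = 32138*(103/4539728) = 1655107/2269864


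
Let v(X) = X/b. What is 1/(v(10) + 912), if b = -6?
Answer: 3/2731 ≈ 0.0010985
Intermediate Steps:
v(X) = -X/6 (v(X) = X/(-6) = X*(-1/6) = -X/6)
1/(v(10) + 912) = 1/(-1/6*10 + 912) = 1/(-5/3 + 912) = 1/(2731/3) = 3/2731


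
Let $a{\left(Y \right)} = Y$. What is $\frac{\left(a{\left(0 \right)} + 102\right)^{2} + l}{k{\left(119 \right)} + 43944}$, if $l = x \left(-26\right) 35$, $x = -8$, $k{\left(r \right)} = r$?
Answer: $\frac{17684}{44063} \approx 0.40133$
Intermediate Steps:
$l = 7280$ ($l = \left(-8\right) \left(-26\right) 35 = 208 \cdot 35 = 7280$)
$\frac{\left(a{\left(0 \right)} + 102\right)^{2} + l}{k{\left(119 \right)} + 43944} = \frac{\left(0 + 102\right)^{2} + 7280}{119 + 43944} = \frac{102^{2} + 7280}{44063} = \left(10404 + 7280\right) \frac{1}{44063} = 17684 \cdot \frac{1}{44063} = \frac{17684}{44063}$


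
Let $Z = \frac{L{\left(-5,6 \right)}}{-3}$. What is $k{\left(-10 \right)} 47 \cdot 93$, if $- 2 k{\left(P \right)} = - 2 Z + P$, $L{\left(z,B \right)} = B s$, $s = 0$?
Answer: $21855$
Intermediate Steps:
$L{\left(z,B \right)} = 0$ ($L{\left(z,B \right)} = B 0 = 0$)
$Z = 0$ ($Z = \frac{0}{-3} = 0 \left(- \frac{1}{3}\right) = 0$)
$k{\left(P \right)} = - \frac{P}{2}$ ($k{\left(P \right)} = - \frac{\left(-2\right) 0 + P}{2} = - \frac{0 + P}{2} = - \frac{P}{2}$)
$k{\left(-10 \right)} 47 \cdot 93 = \left(- \frac{1}{2}\right) \left(-10\right) 47 \cdot 93 = 5 \cdot 47 \cdot 93 = 235 \cdot 93 = 21855$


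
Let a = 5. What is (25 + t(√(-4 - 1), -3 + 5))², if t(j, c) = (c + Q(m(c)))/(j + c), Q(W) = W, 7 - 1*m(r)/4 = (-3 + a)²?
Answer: (-971*I + 3200*√5)/(I + 4*√5) ≈ 778.14 - 195.56*I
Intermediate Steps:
m(r) = 12 (m(r) = 28 - 4*(-3 + 5)² = 28 - 4*2² = 28 - 4*4 = 28 - 16 = 12)
t(j, c) = (12 + c)/(c + j) (t(j, c) = (c + 12)/(j + c) = (12 + c)/(c + j))
(25 + t(√(-4 - 1), -3 + 5))² = (25 + (12 + (-3 + 5))/((-3 + 5) + √(-4 - 1)))² = (25 + (12 + 2)/(2 + √(-5)))² = (25 + 14/(2 + I*√5))²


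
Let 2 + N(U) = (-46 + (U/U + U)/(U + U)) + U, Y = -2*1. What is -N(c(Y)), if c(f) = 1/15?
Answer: 599/15 ≈ 39.933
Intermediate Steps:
Y = -2
c(f) = 1/15
N(U) = -48 + U + (1 + U)/(2*U) (N(U) = -2 + ((-46 + (U/U + U)/(U + U)) + U) = -2 + ((-46 + (1 + U)/((2*U))) + U) = -2 + ((-46 + (1 + U)*(1/(2*U))) + U) = -2 + ((-46 + (1 + U)/(2*U)) + U) = -2 + (-46 + U + (1 + U)/(2*U)) = -48 + U + (1 + U)/(2*U))
-N(c(Y)) = -(-95/2 + 1/15 + 1/(2*(1/15))) = -(-95/2 + 1/15 + (½)*15) = -(-95/2 + 1/15 + 15/2) = -1*(-599/15) = 599/15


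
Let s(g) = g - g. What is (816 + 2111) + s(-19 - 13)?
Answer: 2927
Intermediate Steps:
s(g) = 0
(816 + 2111) + s(-19 - 13) = (816 + 2111) + 0 = 2927 + 0 = 2927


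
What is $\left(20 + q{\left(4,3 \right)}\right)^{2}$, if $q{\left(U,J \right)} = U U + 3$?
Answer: $1521$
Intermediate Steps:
$q{\left(U,J \right)} = 3 + U^{2}$ ($q{\left(U,J \right)} = U^{2} + 3 = 3 + U^{2}$)
$\left(20 + q{\left(4,3 \right)}\right)^{2} = \left(20 + \left(3 + 4^{2}\right)\right)^{2} = \left(20 + \left(3 + 16\right)\right)^{2} = \left(20 + 19\right)^{2} = 39^{2} = 1521$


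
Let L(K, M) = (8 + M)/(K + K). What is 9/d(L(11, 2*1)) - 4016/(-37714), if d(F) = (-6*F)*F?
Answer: -6744691/942850 ≈ -7.1535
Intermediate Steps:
L(K, M) = (8 + M)/(2*K) (L(K, M) = (8 + M)/((2*K)) = (8 + M)*(1/(2*K)) = (8 + M)/(2*K))
d(F) = -6*F²
9/d(L(11, 2*1)) - 4016/(-37714) = 9/((-6*(8 + 2*1)²/484)) - 4016/(-37714) = 9/((-6*(8 + 2)²/484)) - 4016*(-1/37714) = 9/((-6*((½)*(1/11)*10)²)) + 2008/18857 = 9/((-6*(5/11)²)) + 2008/18857 = 9/((-6*25/121)) + 2008/18857 = 9/(-150/121) + 2008/18857 = 9*(-121/150) + 2008/18857 = -363/50 + 2008/18857 = -6744691/942850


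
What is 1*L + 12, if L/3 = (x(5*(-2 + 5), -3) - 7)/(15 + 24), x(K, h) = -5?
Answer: 144/13 ≈ 11.077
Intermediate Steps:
L = -12/13 (L = 3*((-5 - 7)/(15 + 24)) = 3*(-12/39) = 3*(-12*1/39) = 3*(-4/13) = -12/13 ≈ -0.92308)
1*L + 12 = 1*(-12/13) + 12 = -12/13 + 12 = 144/13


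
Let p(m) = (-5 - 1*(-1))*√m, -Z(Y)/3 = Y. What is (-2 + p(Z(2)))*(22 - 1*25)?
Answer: 6 + 12*I*√6 ≈ 6.0 + 29.394*I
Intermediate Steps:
Z(Y) = -3*Y
p(m) = -4*√m (p(m) = (-5 + 1)*√m = -4*√m)
(-2 + p(Z(2)))*(22 - 1*25) = (-2 - 4*I*√6)*(22 - 1*25) = (-2 - 4*I*√6)*(22 - 25) = (-2 - 4*I*√6)*(-3) = 6 + 12*I*√6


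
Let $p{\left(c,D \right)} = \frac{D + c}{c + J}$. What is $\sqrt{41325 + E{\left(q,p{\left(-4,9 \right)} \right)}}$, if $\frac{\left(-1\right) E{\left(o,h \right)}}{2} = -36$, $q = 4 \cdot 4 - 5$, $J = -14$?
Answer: $\sqrt{41397} \approx 203.46$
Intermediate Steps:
$q = 11$ ($q = 16 - 5 = 11$)
$p{\left(c,D \right)} = \frac{D + c}{-14 + c}$ ($p{\left(c,D \right)} = \frac{D + c}{c - 14} = \frac{D + c}{-14 + c}$)
$E{\left(o,h \right)} = 72$ ($E{\left(o,h \right)} = \left(-2\right) \left(-36\right) = 72$)
$\sqrt{41325 + E{\left(q,p{\left(-4,9 \right)} \right)}} = \sqrt{41325 + 72} = \sqrt{41397}$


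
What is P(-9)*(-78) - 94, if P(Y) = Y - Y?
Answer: -94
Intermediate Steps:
P(Y) = 0
P(-9)*(-78) - 94 = 0*(-78) - 94 = 0 - 94 = -94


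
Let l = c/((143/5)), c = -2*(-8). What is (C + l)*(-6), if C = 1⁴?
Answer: -1338/143 ≈ -9.3566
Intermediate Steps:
C = 1
c = 16
l = 80/143 (l = 16/((143/5)) = 16/((143*(⅕))) = 16/(143/5) = 16*(5/143) = 80/143 ≈ 0.55944)
(C + l)*(-6) = (1 + 80/143)*(-6) = (223/143)*(-6) = -1338/143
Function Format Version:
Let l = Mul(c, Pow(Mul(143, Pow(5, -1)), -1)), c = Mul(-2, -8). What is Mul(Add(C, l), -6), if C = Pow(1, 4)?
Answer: Rational(-1338, 143) ≈ -9.3566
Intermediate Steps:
C = 1
c = 16
l = Rational(80, 143) (l = Mul(16, Pow(Mul(143, Pow(5, -1)), -1)) = Mul(16, Pow(Mul(143, Rational(1, 5)), -1)) = Mul(16, Pow(Rational(143, 5), -1)) = Mul(16, Rational(5, 143)) = Rational(80, 143) ≈ 0.55944)
Mul(Add(C, l), -6) = Mul(Add(1, Rational(80, 143)), -6) = Mul(Rational(223, 143), -6) = Rational(-1338, 143)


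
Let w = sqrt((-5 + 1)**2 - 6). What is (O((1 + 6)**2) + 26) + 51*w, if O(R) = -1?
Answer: 25 + 51*sqrt(10) ≈ 186.28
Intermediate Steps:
w = sqrt(10) (w = sqrt((-4)**2 - 6) = sqrt(16 - 6) = sqrt(10) ≈ 3.1623)
(O((1 + 6)**2) + 26) + 51*w = (-1 + 26) + 51*sqrt(10) = 25 + 51*sqrt(10)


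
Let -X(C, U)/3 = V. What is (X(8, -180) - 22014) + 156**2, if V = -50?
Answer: 2472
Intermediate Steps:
X(C, U) = 150 (X(C, U) = -3*(-50) = 150)
(X(8, -180) - 22014) + 156**2 = (150 - 22014) + 156**2 = -21864 + 24336 = 2472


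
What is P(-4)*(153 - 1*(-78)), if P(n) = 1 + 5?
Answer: 1386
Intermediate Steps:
P(n) = 6
P(-4)*(153 - 1*(-78)) = 6*(153 - 1*(-78)) = 6*(153 + 78) = 6*231 = 1386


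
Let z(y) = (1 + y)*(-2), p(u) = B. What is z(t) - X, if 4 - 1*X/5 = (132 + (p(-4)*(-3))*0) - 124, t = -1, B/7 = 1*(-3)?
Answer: 20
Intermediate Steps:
B = -21 (B = 7*(1*(-3)) = 7*(-3) = -21)
p(u) = -21
z(y) = -2 - 2*y
X = -20 (X = 20 - 5*((132 - 21*(-3)*0) - 124) = 20 - 5*((132 + 63*0) - 124) = 20 - 5*((132 + 0) - 124) = 20 - 5*(132 - 124) = 20 - 5*8 = 20 - 40 = -20)
z(t) - X = (-2 - 2*(-1)) - 1*(-20) = (-2 + 2) + 20 = 0 + 20 = 20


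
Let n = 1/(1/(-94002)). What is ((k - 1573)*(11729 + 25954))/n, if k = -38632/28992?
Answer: 23888430247/37851472 ≈ 631.11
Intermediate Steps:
k = -4829/3624 (k = -38632*1/28992 = -4829/3624 ≈ -1.3325)
n = -94002 (n = 1/(-1/94002) = -94002)
((k - 1573)*(11729 + 25954))/n = ((-4829/3624 - 1573)*(11729 + 25954))/(-94002) = -5705381/3624*37683*(-1/94002) = -71665290741/1208*(-1/94002) = 23888430247/37851472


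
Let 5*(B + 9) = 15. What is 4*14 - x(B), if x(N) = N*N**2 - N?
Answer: 266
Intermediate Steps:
B = -6 (B = -9 + (1/5)*15 = -9 + 3 = -6)
x(N) = N**3 - N
4*14 - x(B) = 4*14 - ((-6)**3 - 1*(-6)) = 56 - (-216 + 6) = 56 - 1*(-210) = 56 + 210 = 266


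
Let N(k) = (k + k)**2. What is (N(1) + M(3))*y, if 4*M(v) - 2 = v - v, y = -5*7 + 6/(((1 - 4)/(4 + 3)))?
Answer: -441/2 ≈ -220.50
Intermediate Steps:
N(k) = 4*k**2 (N(k) = (2*k)**2 = 4*k**2)
y = -49 (y = -35 + 6/((-3/7)) = -35 + 6/((-3*1/7)) = -35 + 6/(-3/7) = -35 + 6*(-7/3) = -35 - 14 = -49)
M(v) = 1/2 (M(v) = 1/2 + (v - v)/4 = 1/2 + (1/4)*0 = 1/2 + 0 = 1/2)
(N(1) + M(3))*y = (4*1**2 + 1/2)*(-49) = (4*1 + 1/2)*(-49) = (4 + 1/2)*(-49) = (9/2)*(-49) = -441/2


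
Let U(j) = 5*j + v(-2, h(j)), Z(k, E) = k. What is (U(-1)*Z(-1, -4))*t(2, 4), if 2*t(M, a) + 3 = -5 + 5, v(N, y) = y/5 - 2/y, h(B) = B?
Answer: -24/5 ≈ -4.8000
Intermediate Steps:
v(N, y) = -2/y + y/5 (v(N, y) = y*(⅕) - 2/y = y/5 - 2/y = -2/y + y/5)
U(j) = -2/j + 26*j/5 (U(j) = 5*j + (-2/j + j/5) = -2/j + 26*j/5)
t(M, a) = -3/2 (t(M, a) = -3/2 + (-5 + 5)/2 = -3/2 + (½)*0 = -3/2 + 0 = -3/2)
(U(-1)*Z(-1, -4))*t(2, 4) = ((-2/(-1) + (26/5)*(-1))*(-1))*(-3/2) = ((-2*(-1) - 26/5)*(-1))*(-3/2) = ((2 - 26/5)*(-1))*(-3/2) = -16/5*(-1)*(-3/2) = (16/5)*(-3/2) = -24/5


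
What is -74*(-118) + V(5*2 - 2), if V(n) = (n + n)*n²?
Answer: 9756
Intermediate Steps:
V(n) = 2*n³ (V(n) = (2*n)*n² = 2*n³)
-74*(-118) + V(5*2 - 2) = -74*(-118) + 2*(5*2 - 2)³ = 8732 + 2*(10 - 2)³ = 8732 + 2*8³ = 8732 + 2*512 = 8732 + 1024 = 9756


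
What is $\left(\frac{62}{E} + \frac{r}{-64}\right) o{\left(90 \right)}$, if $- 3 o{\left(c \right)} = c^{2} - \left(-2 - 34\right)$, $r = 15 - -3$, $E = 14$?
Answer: $- \frac{314931}{28} \approx -11248.0$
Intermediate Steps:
$r = 18$ ($r = 15 + 3 = 18$)
$o{\left(c \right)} = -12 - \frac{c^{2}}{3}$ ($o{\left(c \right)} = - \frac{c^{2} - \left(-2 - 34\right)}{3} = - \frac{c^{2} - -36}{3} = - \frac{c^{2} + 36}{3} = - \frac{36 + c^{2}}{3} = -12 - \frac{c^{2}}{3}$)
$\left(\frac{62}{E} + \frac{r}{-64}\right) o{\left(90 \right)} = \left(\frac{62}{14} + \frac{18}{-64}\right) \left(-12 - \frac{90^{2}}{3}\right) = \left(62 \cdot \frac{1}{14} + 18 \left(- \frac{1}{64}\right)\right) \left(-12 - 2700\right) = \left(\frac{31}{7} - \frac{9}{32}\right) \left(-12 - 2700\right) = \frac{929}{224} \left(-2712\right) = - \frac{314931}{28}$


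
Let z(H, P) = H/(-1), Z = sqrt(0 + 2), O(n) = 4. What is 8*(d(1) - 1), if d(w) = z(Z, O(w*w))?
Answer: -8 - 8*sqrt(2) ≈ -19.314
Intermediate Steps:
Z = sqrt(2) ≈ 1.4142
z(H, P) = -H (z(H, P) = H*(-1) = -H)
d(w) = -sqrt(2)
8*(d(1) - 1) = 8*(-sqrt(2) - 1) = 8*(-1 - sqrt(2)) = -8 - 8*sqrt(2)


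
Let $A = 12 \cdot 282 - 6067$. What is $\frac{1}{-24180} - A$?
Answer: $\frac{64874939}{24180} \approx 2683.0$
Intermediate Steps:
$A = -2683$ ($A = 3384 - 6067 = -2683$)
$\frac{1}{-24180} - A = \frac{1}{-24180} - -2683 = - \frac{1}{24180} + 2683 = \frac{64874939}{24180}$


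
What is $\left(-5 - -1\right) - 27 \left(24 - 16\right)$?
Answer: $-220$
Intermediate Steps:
$\left(-5 - -1\right) - 27 \left(24 - 16\right) = \left(-5 + 1\right) - 216 = -4 - 216 = -220$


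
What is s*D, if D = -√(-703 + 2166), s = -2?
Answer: 2*√1463 ≈ 76.498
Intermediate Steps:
D = -√1463 ≈ -38.249
s*D = -(-2)*√1463 = 2*√1463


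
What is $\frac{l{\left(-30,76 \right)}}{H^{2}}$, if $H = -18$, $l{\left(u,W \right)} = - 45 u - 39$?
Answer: $\frac{437}{108} \approx 4.0463$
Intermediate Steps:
$l{\left(u,W \right)} = -39 - 45 u$
$\frac{l{\left(-30,76 \right)}}{H^{2}} = \frac{-39 - -1350}{\left(-18\right)^{2}} = \frac{-39 + 1350}{324} = 1311 \cdot \frac{1}{324} = \frac{437}{108}$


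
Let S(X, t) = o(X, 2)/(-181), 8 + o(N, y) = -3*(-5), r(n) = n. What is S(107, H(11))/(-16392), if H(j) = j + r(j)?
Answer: 7/2966952 ≈ 2.3593e-6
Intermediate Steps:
o(N, y) = 7 (o(N, y) = -8 - 3*(-5) = -8 + 15 = 7)
H(j) = 2*j (H(j) = j + j = 2*j)
S(X, t) = -7/181 (S(X, t) = 7/(-181) = 7*(-1/181) = -7/181)
S(107, H(11))/(-16392) = -7/181/(-16392) = -7/181*(-1/16392) = 7/2966952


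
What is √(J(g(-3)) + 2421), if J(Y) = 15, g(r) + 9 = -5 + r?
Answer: 2*√609 ≈ 49.356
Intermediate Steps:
g(r) = -14 + r (g(r) = -9 + (-5 + r) = -14 + r)
√(J(g(-3)) + 2421) = √(15 + 2421) = √2436 = 2*√609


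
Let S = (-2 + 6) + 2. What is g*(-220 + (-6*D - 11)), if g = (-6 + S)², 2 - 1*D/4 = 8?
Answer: 0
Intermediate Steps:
D = -24 (D = 8 - 4*8 = 8 - 32 = -24)
S = 6 (S = 4 + 2 = 6)
g = 0 (g = (-6 + 6)² = 0² = 0)
g*(-220 + (-6*D - 11)) = 0*(-220 + (-6*(-24) - 11)) = 0*(-220 + (144 - 11)) = 0*(-220 + 133) = 0*(-87) = 0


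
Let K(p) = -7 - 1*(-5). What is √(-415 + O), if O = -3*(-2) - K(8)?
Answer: I*√407 ≈ 20.174*I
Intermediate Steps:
K(p) = -2 (K(p) = -7 + 5 = -2)
O = 8 (O = -3*(-2) - 1*(-2) = 6 + 2 = 8)
√(-415 + O) = √(-415 + 8) = √(-407) = I*√407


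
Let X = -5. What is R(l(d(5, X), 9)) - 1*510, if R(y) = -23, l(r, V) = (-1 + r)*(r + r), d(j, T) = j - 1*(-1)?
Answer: -533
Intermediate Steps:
d(j, T) = 1 + j (d(j, T) = j + 1 = 1 + j)
l(r, V) = 2*r*(-1 + r) (l(r, V) = (-1 + r)*(2*r) = 2*r*(-1 + r))
R(l(d(5, X), 9)) - 1*510 = -23 - 1*510 = -23 - 510 = -533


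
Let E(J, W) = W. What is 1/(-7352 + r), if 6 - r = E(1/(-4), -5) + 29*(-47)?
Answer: -1/5978 ≈ -0.00016728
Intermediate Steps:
r = 1374 (r = 6 - (-5 + 29*(-47)) = 6 - (-5 - 1363) = 6 - 1*(-1368) = 6 + 1368 = 1374)
1/(-7352 + r) = 1/(-7352 + 1374) = 1/(-5978) = -1/5978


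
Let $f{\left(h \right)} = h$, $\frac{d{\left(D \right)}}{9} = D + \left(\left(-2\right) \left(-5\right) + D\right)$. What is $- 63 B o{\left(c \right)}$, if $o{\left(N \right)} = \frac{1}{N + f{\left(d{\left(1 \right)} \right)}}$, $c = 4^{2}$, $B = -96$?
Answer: $\frac{1512}{31} \approx 48.774$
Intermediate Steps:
$d{\left(D \right)} = 90 + 18 D$ ($d{\left(D \right)} = 9 \left(D + \left(\left(-2\right) \left(-5\right) + D\right)\right) = 9 \left(D + \left(10 + D\right)\right) = 9 \left(10 + 2 D\right) = 90 + 18 D$)
$c = 16$
$o{\left(N \right)} = \frac{1}{108 + N}$ ($o{\left(N \right)} = \frac{1}{N + \left(90 + 18 \cdot 1\right)} = \frac{1}{N + \left(90 + 18\right)} = \frac{1}{N + 108} = \frac{1}{108 + N}$)
$- 63 B o{\left(c \right)} = \frac{\left(-63\right) \left(-96\right)}{108 + 16} = \frac{6048}{124} = 6048 \cdot \frac{1}{124} = \frac{1512}{31}$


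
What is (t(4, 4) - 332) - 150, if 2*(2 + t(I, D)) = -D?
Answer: -486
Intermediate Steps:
t(I, D) = -2 - D/2 (t(I, D) = -2 + (-D)/2 = -2 - D/2)
(t(4, 4) - 332) - 150 = ((-2 - 1/2*4) - 332) - 150 = ((-2 - 2) - 332) - 150 = (-4 - 332) - 150 = -336 - 150 = -486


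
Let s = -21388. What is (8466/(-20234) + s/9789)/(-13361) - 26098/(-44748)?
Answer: 5757448799486933/9868506273133794 ≈ 0.58342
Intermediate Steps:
(8466/(-20234) + s/9789)/(-13361) - 26098/(-44748) = (8466/(-20234) - 21388/9789)/(-13361) - 26098/(-44748) = (8466*(-1/20234) - 21388*1/9789)*(-1/13361) - 26098*(-1/44748) = (-4233/10117 - 21388/9789)*(-1/13361) + 13049/22374 = -257819233/99035313*(-1/13361) + 13049/22374 = 257819233/1323210816993 + 13049/22374 = 5757448799486933/9868506273133794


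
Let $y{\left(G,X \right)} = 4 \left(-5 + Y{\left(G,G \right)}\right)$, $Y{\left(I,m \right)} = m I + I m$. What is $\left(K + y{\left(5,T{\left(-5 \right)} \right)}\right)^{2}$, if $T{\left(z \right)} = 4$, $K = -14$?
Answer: $27556$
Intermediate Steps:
$Y{\left(I,m \right)} = 2 I m$ ($Y{\left(I,m \right)} = I m + I m = 2 I m$)
$y{\left(G,X \right)} = -20 + 8 G^{2}$ ($y{\left(G,X \right)} = 4 \left(-5 + 2 G G\right) = 4 \left(-5 + 2 G^{2}\right) = -20 + 8 G^{2}$)
$\left(K + y{\left(5,T{\left(-5 \right)} \right)}\right)^{2} = \left(-14 - \left(20 - 8 \cdot 5^{2}\right)\right)^{2} = \left(-14 + \left(-20 + 8 \cdot 25\right)\right)^{2} = \left(-14 + \left(-20 + 200\right)\right)^{2} = \left(-14 + 180\right)^{2} = 166^{2} = 27556$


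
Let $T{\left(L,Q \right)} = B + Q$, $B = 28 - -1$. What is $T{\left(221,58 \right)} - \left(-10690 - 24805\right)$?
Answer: $35582$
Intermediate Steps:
$B = 29$ ($B = 28 + 1 = 29$)
$T{\left(L,Q \right)} = 29 + Q$
$T{\left(221,58 \right)} - \left(-10690 - 24805\right) = \left(29 + 58\right) - \left(-10690 - 24805\right) = 87 - \left(-10690 - 24805\right) = 87 - -35495 = 87 + 35495 = 35582$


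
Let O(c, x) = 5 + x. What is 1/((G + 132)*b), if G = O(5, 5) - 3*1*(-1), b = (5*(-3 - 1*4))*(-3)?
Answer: 1/15225 ≈ 6.5681e-5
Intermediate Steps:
b = 105 (b = (5*(-3 - 4))*(-3) = (5*(-7))*(-3) = -35*(-3) = 105)
G = 13 (G = (5 + 5) - 3*1*(-1) = 10 - 3*(-1) = 10 + 3 = 13)
1/((G + 132)*b) = 1/((13 + 132)*105) = 1/(145*105) = 1/15225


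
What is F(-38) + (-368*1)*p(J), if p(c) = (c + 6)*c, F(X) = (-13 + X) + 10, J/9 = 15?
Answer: -7004921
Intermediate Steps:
J = 135 (J = 9*15 = 135)
F(X) = -3 + X
p(c) = c*(6 + c) (p(c) = (6 + c)*c = c*(6 + c))
F(-38) + (-368*1)*p(J) = (-3 - 38) + (-368*1)*(135*(6 + 135)) = -41 - 49680*141 = -41 - 368*19035 = -41 - 7004880 = -7004921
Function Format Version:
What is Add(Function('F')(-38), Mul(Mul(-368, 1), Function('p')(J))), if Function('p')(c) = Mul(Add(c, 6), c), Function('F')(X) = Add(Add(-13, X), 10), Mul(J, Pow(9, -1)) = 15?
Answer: -7004921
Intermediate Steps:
J = 135 (J = Mul(9, 15) = 135)
Function('F')(X) = Add(-3, X)
Function('p')(c) = Mul(c, Add(6, c)) (Function('p')(c) = Mul(Add(6, c), c) = Mul(c, Add(6, c)))
Add(Function('F')(-38), Mul(Mul(-368, 1), Function('p')(J))) = Add(Add(-3, -38), Mul(Mul(-368, 1), Mul(135, Add(6, 135)))) = Add(-41, Mul(-368, Mul(135, 141))) = Add(-41, Mul(-368, 19035)) = Add(-41, -7004880) = -7004921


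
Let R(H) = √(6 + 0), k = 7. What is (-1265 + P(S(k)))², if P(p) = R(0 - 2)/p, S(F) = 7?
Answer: (8855 - √6)²/49 ≈ 1.5993e+6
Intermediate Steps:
R(H) = √6
P(p) = √6/p
(-1265 + P(S(k)))² = (-1265 + √6/7)²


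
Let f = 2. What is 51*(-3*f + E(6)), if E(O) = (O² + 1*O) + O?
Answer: 2142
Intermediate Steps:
E(O) = O² + 2*O (E(O) = (O² + O) + O = (O + O²) + O = O² + 2*O)
51*(-3*f + E(6)) = 51*(-3*2 + 6*(2 + 6)) = 51*(-6 + 6*8) = 51*(-6 + 48) = 51*42 = 2142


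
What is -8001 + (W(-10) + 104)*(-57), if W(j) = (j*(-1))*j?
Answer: -8229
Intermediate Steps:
W(j) = -j² (W(j) = (-j)*j = -j²)
-8001 + (W(-10) + 104)*(-57) = -8001 + (-1*(-10)² + 104)*(-57) = -8001 + (-1*100 + 104)*(-57) = -8001 + (-100 + 104)*(-57) = -8001 + 4*(-57) = -8001 - 228 = -8229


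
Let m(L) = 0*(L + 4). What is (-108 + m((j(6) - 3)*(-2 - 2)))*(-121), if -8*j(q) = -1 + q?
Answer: 13068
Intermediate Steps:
j(q) = ⅛ - q/8 (j(q) = -(-1 + q)/8 = ⅛ - q/8)
m(L) = 0 (m(L) = 0*(4 + L) = 0)
(-108 + m((j(6) - 3)*(-2 - 2)))*(-121) = (-108 + 0)*(-121) = -108*(-121) = 13068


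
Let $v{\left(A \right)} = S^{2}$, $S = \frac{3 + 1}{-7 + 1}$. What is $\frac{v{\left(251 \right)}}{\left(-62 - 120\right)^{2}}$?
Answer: $\frac{1}{74529} \approx 1.3418 \cdot 10^{-5}$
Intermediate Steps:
$S = - \frac{2}{3}$ ($S = \frac{4}{-6} = 4 \left(- \frac{1}{6}\right) = - \frac{2}{3} \approx -0.66667$)
$v{\left(A \right)} = \frac{4}{9}$ ($v{\left(A \right)} = \left(- \frac{2}{3}\right)^{2} = \frac{4}{9}$)
$\frac{v{\left(251 \right)}}{\left(-62 - 120\right)^{2}} = \frac{4}{9 \left(-62 - 120\right)^{2}} = \frac{4}{9 \left(-182\right)^{2}} = \frac{4}{9 \cdot 33124} = \frac{4}{9} \cdot \frac{1}{33124} = \frac{1}{74529}$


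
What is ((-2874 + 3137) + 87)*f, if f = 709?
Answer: 248150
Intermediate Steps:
((-2874 + 3137) + 87)*f = ((-2874 + 3137) + 87)*709 = (263 + 87)*709 = 350*709 = 248150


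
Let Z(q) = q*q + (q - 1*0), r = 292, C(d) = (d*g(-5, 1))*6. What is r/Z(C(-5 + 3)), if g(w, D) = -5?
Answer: 73/915 ≈ 0.079781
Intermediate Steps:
C(d) = -30*d (C(d) = (d*(-5))*6 = -5*d*6 = -30*d)
Z(q) = q + q² (Z(q) = q² + (q + 0) = q² + q = q + q²)
r/Z(C(-5 + 3)) = 292/(((-30*(-5 + 3))*(1 - 30*(-5 + 3)))) = 292/(((-30*(-2))*(1 - 30*(-2)))) = 292/((60*(1 + 60))) = 292/((60*61)) = 292/3660 = 292*(1/3660) = 73/915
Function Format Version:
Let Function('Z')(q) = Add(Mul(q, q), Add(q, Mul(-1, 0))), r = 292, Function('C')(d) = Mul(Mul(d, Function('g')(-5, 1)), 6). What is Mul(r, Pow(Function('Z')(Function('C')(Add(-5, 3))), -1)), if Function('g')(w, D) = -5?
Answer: Rational(73, 915) ≈ 0.079781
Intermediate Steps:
Function('C')(d) = Mul(-30, d) (Function('C')(d) = Mul(Mul(d, -5), 6) = Mul(Mul(-5, d), 6) = Mul(-30, d))
Function('Z')(q) = Add(q, Pow(q, 2)) (Function('Z')(q) = Add(Pow(q, 2), Add(q, 0)) = Add(Pow(q, 2), q) = Add(q, Pow(q, 2)))
Mul(r, Pow(Function('Z')(Function('C')(Add(-5, 3))), -1)) = Mul(292, Pow(Mul(Mul(-30, Add(-5, 3)), Add(1, Mul(-30, Add(-5, 3)))), -1)) = Mul(292, Pow(Mul(Mul(-30, -2), Add(1, Mul(-30, -2))), -1)) = Mul(292, Pow(Mul(60, Add(1, 60)), -1)) = Mul(292, Pow(Mul(60, 61), -1)) = Mul(292, Pow(3660, -1)) = Mul(292, Rational(1, 3660)) = Rational(73, 915)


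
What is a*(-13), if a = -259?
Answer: 3367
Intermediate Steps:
a*(-13) = -259*(-13) = 3367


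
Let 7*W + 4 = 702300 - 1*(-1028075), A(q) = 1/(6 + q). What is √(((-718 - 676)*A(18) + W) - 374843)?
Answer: I*√225272019/42 ≈ 357.36*I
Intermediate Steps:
W = 1730371/7 (W = -4/7 + (702300 - 1*(-1028075))/7 = -4/7 + (702300 + 1028075)/7 = -4/7 + (⅐)*1730375 = -4/7 + 1730375/7 = 1730371/7 ≈ 2.4720e+5)
√(((-718 - 676)*A(18) + W) - 374843) = √(((-718 - 676)/(6 + 18) + 1730371/7) - 374843) = √((-1394/24 + 1730371/7) - 374843) = √((-1394*1/24 + 1730371/7) - 374843) = √((-697/12 + 1730371/7) - 374843) = √(20759573/84 - 374843) = √(-10727239/84) = I*√225272019/42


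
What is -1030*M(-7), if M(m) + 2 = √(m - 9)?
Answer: 2060 - 4120*I ≈ 2060.0 - 4120.0*I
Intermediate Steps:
M(m) = -2 + √(-9 + m) (M(m) = -2 + √(m - 9) = -2 + √(-9 + m))
-1030*M(-7) = -1030*(-2 + √(-9 - 7)) = -1030*(-2 + √(-16)) = -1030*(-2 + 4*I) = 2060 - 4120*I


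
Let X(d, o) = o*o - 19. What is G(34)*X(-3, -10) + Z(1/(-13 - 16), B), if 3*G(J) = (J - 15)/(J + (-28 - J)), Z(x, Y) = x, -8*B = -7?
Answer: -14905/812 ≈ -18.356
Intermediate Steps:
B = 7/8 (B = -1/8*(-7) = 7/8 ≈ 0.87500)
X(d, o) = -19 + o**2 (X(d, o) = o**2 - 19 = -19 + o**2)
G(J) = 5/28 - J/84 (G(J) = ((J - 15)/(J + (-28 - J)))/3 = ((-15 + J)/(-28))/3 = ((-15 + J)*(-1/28))/3 = (15/28 - J/28)/3 = 5/28 - J/84)
G(34)*X(-3, -10) + Z(1/(-13 - 16), B) = (5/28 - 1/84*34)*(-19 + (-10)**2) + 1/(-13 - 16) = (5/28 - 17/42)*(-19 + 100) + 1/(-29) = -19/84*81 - 1/29 = -513/28 - 1/29 = -14905/812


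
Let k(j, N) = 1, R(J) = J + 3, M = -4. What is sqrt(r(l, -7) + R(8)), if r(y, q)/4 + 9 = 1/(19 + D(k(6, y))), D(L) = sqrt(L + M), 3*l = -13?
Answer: sqrt((-471 - 25*I*sqrt(3))/(19 + I*sqrt(3))) ≈ 0.00191 - 4.9791*I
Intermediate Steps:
R(J) = 3 + J
l = -13/3 (l = (1/3)*(-13) = -13/3 ≈ -4.3333)
D(L) = sqrt(-4 + L) (D(L) = sqrt(L - 4) = sqrt(-4 + L))
r(y, q) = -36 + 4/(19 + I*sqrt(3)) (r(y, q) = -36 + 4/(19 + sqrt(-4 + 1)) = -36 + 4/(19 + sqrt(-3)) = -36 + 4/(19 + I*sqrt(3)))
sqrt(r(l, -7) + R(8)) = sqrt(4*(-9*sqrt(3) + 170*I)/(sqrt(3) - 19*I) + (3 + 8)) = sqrt(4*(-9*sqrt(3) + 170*I)/(sqrt(3) - 19*I) + 11) = sqrt(11 + 4*(-9*sqrt(3) + 170*I)/(sqrt(3) - 19*I))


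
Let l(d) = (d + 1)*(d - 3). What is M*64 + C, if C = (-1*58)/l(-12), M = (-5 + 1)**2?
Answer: 168902/165 ≈ 1023.6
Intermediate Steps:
M = 16 (M = (-4)**2 = 16)
l(d) = (1 + d)*(-3 + d)
C = -58/165 (C = (-1*58)/(-3 + (-12)**2 - 2*(-12)) = -58/(-3 + 144 + 24) = -58/165 ≈ -0.35152)
M*64 + C = 16*64 - 58/165 = 1024 - 58/165 = 168902/165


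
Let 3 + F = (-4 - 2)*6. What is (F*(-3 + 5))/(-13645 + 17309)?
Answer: -39/1832 ≈ -0.021288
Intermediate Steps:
F = -39 (F = -3 + (-4 - 2)*6 = -3 - 6*6 = -3 - 36 = -39)
(F*(-3 + 5))/(-13645 + 17309) = (-39*(-3 + 5))/(-13645 + 17309) = -39*2/3664 = -78*1/3664 = -39/1832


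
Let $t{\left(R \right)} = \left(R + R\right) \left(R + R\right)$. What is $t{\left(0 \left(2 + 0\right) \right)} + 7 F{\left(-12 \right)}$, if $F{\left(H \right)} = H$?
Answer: $-84$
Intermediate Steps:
$t{\left(R \right)} = 4 R^{2}$ ($t{\left(R \right)} = 2 R 2 R = 4 R^{2}$)
$t{\left(0 \left(2 + 0\right) \right)} + 7 F{\left(-12 \right)} = 4 \left(0 \left(2 + 0\right)\right)^{2} + 7 \left(-12\right) = 4 \left(0 \cdot 2\right)^{2} - 84 = 4 \cdot 0^{2} - 84 = 4 \cdot 0 - 84 = 0 - 84 = -84$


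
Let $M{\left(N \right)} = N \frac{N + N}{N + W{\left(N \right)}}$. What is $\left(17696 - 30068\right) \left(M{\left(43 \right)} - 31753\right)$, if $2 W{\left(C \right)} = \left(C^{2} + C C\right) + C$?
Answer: $\frac{34961354340}{89} \approx 3.9282 \cdot 10^{8}$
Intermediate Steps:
$W{\left(C \right)} = C^{2} + \frac{C}{2}$ ($W{\left(C \right)} = \frac{\left(C^{2} + C C\right) + C}{2} = \frac{\left(C^{2} + C^{2}\right) + C}{2} = \frac{2 C^{2} + C}{2} = \frac{C + 2 C^{2}}{2} = C^{2} + \frac{C}{2}$)
$M{\left(N \right)} = \frac{2 N^{2}}{N + N \left(\frac{1}{2} + N\right)}$ ($M{\left(N \right)} = N \frac{N + N}{N + N \left(\frac{1}{2} + N\right)} = N \frac{2 N}{N + N \left(\frac{1}{2} + N\right)} = \frac{2 N^{2}}{N + N \left(\frac{1}{2} + N\right)}$)
$\left(17696 - 30068\right) \left(M{\left(43 \right)} - 31753\right) = \left(17696 - 30068\right) \left(4 \cdot 43 \frac{1}{3 + 2 \cdot 43} - 31753\right) = - 12372 \left(4 \cdot 43 \frac{1}{3 + 86} - 31753\right) = - 12372 \left(4 \cdot 43 \cdot \frac{1}{89} - 31753\right) = - 12372 \left(\frac{172}{89} - 31753\right) = \left(-12372\right) \left(- \frac{2825845}{89}\right) = \frac{34961354340}{89}$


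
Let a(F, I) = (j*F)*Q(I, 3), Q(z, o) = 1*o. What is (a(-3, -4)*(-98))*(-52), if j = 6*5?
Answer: -1375920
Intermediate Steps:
Q(z, o) = o
j = 30
a(F, I) = 90*F (a(F, I) = (30*F)*3 = 90*F)
(a(-3, -4)*(-98))*(-52) = ((90*(-3))*(-98))*(-52) = -270*(-98)*(-52) = 26460*(-52) = -1375920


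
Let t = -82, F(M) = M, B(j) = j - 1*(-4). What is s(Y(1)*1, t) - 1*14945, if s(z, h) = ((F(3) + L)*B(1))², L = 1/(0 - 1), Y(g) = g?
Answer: -14845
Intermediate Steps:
B(j) = 4 + j (B(j) = j + 4 = 4 + j)
L = -1 (L = 1/(-1) = -1)
s(z, h) = 100 (s(z, h) = ((3 - 1)*(4 + 1))² = (2*5)² = 10² = 100)
s(Y(1)*1, t) - 1*14945 = 100 - 1*14945 = 100 - 14945 = -14845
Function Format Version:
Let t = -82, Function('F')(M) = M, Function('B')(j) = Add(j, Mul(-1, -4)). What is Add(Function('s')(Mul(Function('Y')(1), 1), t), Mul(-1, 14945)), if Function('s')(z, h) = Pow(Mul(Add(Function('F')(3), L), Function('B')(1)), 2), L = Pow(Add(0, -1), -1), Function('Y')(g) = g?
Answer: -14845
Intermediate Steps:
Function('B')(j) = Add(4, j) (Function('B')(j) = Add(j, 4) = Add(4, j))
L = -1 (L = Pow(-1, -1) = -1)
Function('s')(z, h) = 100 (Function('s')(z, h) = Pow(Mul(Add(3, -1), Add(4, 1)), 2) = Pow(Mul(2, 5), 2) = Pow(10, 2) = 100)
Add(Function('s')(Mul(Function('Y')(1), 1), t), Mul(-1, 14945)) = Add(100, Mul(-1, 14945)) = Add(100, -14945) = -14845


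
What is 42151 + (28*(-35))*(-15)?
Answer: 56851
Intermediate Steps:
42151 + (28*(-35))*(-15) = 42151 - 980*(-15) = 42151 + 14700 = 56851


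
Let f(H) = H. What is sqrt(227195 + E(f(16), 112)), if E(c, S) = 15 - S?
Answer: sqrt(227098) ≈ 476.55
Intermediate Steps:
sqrt(227195 + E(f(16), 112)) = sqrt(227195 + (15 - 1*112)) = sqrt(227195 + (15 - 112)) = sqrt(227195 - 97) = sqrt(227098)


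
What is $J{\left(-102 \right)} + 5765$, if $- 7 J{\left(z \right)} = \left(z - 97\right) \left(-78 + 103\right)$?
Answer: $\frac{45330}{7} \approx 6475.7$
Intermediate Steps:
$J{\left(z \right)} = \frac{2425}{7} - \frac{25 z}{7}$ ($J{\left(z \right)} = - \frac{\left(z - 97\right) \left(-78 + 103\right)}{7} = - \frac{\left(-97 + z\right) 25}{7} = - \frac{-2425 + 25 z}{7} = \frac{2425}{7} - \frac{25 z}{7}$)
$J{\left(-102 \right)} + 5765 = \left(\frac{2425}{7} - - \frac{2550}{7}\right) + 5765 = \left(\frac{2425}{7} + \frac{2550}{7}\right) + 5765 = \frac{4975}{7} + 5765 = \frac{45330}{7}$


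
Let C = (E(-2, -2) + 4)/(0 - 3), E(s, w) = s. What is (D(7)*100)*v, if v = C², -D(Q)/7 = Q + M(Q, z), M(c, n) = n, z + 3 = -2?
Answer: -5600/9 ≈ -622.22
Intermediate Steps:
z = -5 (z = -3 - 2 = -5)
C = -⅔ (C = (-2 + 4)/(0 - 3) = 2/(-3) = 2*(-⅓) = -⅔ ≈ -0.66667)
D(Q) = 35 - 7*Q (D(Q) = -7*(Q - 5) = -7*(-5 + Q) = 35 - 7*Q)
v = 4/9 (v = (-⅔)² = 4/9 ≈ 0.44444)
(D(7)*100)*v = ((35 - 7*7)*100)*(4/9) = ((35 - 49)*100)*(4/9) = -14*100*(4/9) = -1400*4/9 = -5600/9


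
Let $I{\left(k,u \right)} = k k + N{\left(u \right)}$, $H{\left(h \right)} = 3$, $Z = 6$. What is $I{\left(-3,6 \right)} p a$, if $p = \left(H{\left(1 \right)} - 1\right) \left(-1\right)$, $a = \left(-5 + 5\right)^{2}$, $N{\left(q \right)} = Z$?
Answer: $0$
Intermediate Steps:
$N{\left(q \right)} = 6$
$I{\left(k,u \right)} = 6 + k^{2}$ ($I{\left(k,u \right)} = k k + 6 = k^{2} + 6 = 6 + k^{2}$)
$a = 0$ ($a = 0^{2} = 0$)
$p = -2$ ($p = \left(3 - 1\right) \left(-1\right) = 2 \left(-1\right) = -2$)
$I{\left(-3,6 \right)} p a = \left(6 + \left(-3\right)^{2}\right) \left(-2\right) 0 = \left(6 + 9\right) \left(-2\right) 0 = 15 \left(-2\right) 0 = \left(-30\right) 0 = 0$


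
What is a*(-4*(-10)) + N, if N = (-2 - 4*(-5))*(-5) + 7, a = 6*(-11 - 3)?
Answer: -3443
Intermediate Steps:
a = -84 (a = 6*(-14) = -84)
N = -83 (N = (-2 + 20)*(-5) + 7 = 18*(-5) + 7 = -90 + 7 = -83)
a*(-4*(-10)) + N = -(-336)*(-10) - 83 = -84*40 - 83 = -3360 - 83 = -3443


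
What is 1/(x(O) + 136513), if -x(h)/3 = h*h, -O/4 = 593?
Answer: -1/16742639 ≈ -5.9728e-8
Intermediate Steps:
O = -2372 (O = -4*593 = -2372)
x(h) = -3*h² (x(h) = -3*h*h = -3*h²)
1/(x(O) + 136513) = 1/(-3*(-2372)² + 136513) = 1/(-3*5626384 + 136513) = 1/(-16879152 + 136513) = 1/(-16742639) = -1/16742639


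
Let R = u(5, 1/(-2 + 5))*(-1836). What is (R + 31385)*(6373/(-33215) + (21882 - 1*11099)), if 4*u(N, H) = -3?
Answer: 11733742144664/33215 ≈ 3.5327e+8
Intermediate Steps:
u(N, H) = -3/4 (u(N, H) = (1/4)*(-3) = -3/4)
R = 1377 (R = -3/4*(-1836) = 1377)
(R + 31385)*(6373/(-33215) + (21882 - 1*11099)) = (1377 + 31385)*(6373/(-33215) + (21882 - 1*11099)) = 32762*(6373*(-1/33215) + (21882 - 11099)) = 32762*(-6373/33215 + 10783) = 32762*(358150972/33215) = 11733742144664/33215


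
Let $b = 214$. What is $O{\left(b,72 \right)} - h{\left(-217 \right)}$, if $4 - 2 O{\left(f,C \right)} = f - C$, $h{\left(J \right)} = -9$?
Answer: $-60$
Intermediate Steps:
$O{\left(f,C \right)} = 2 + \frac{C}{2} - \frac{f}{2}$ ($O{\left(f,C \right)} = 2 - \frac{f - C}{2} = 2 + \left(\frac{C}{2} - \frac{f}{2}\right) = 2 + \frac{C}{2} - \frac{f}{2}$)
$O{\left(b,72 \right)} - h{\left(-217 \right)} = \left(2 + \frac{1}{2} \cdot 72 - 107\right) - -9 = \left(2 + 36 - 107\right) + 9 = -69 + 9 = -60$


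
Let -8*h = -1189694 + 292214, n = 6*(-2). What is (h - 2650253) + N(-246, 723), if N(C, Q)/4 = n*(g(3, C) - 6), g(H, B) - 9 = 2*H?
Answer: -2538500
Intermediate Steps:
n = -12
g(H, B) = 9 + 2*H
h = 112185 (h = -(-1189694 + 292214)/8 = -⅛*(-897480) = 112185)
N(C, Q) = -432 (N(C, Q) = 4*(-12*((9 + 2*3) - 6)) = 4*(-12*((9 + 6) - 6)) = 4*(-12*(15 - 6)) = 4*(-12*9) = 4*(-108) = -432)
(h - 2650253) + N(-246, 723) = (112185 - 2650253) - 432 = -2538068 - 432 = -2538500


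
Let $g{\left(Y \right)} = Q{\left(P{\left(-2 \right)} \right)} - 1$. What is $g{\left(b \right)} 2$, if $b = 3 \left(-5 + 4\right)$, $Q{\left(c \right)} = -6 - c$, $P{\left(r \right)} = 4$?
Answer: $-22$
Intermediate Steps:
$b = -3$ ($b = 3 \left(-1\right) = -3$)
$g{\left(Y \right)} = -11$ ($g{\left(Y \right)} = \left(-6 - 4\right) - 1 = -10 - 1 = -11$)
$g{\left(b \right)} 2 = \left(-11\right) 2 = -22$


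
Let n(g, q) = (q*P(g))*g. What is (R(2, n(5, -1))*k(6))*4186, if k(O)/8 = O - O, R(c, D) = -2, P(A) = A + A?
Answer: 0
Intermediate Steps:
P(A) = 2*A
n(g, q) = 2*q*g**2 (n(g, q) = (q*(2*g))*g = (2*g*q)*g = 2*q*g**2)
k(O) = 0 (k(O) = 8*(O - O) = 8*0 = 0)
(R(2, n(5, -1))*k(6))*4186 = -2*0*4186 = 0*4186 = 0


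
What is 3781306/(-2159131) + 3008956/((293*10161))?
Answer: -4760871950702/6428106516663 ≈ -0.74063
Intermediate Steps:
3781306/(-2159131) + 3008956/((293*10161)) = 3781306*(-1/2159131) + 3008956/2977173 = -3781306/2159131 + 3008956*(1/2977173) = -3781306/2159131 + 3008956/2977173 = -4760871950702/6428106516663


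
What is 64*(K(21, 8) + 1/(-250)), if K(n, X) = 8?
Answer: 63968/125 ≈ 511.74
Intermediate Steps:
64*(K(21, 8) + 1/(-250)) = 64*(8 + 1/(-250)) = 64*(8 - 1/250) = 64*(1999/250) = 63968/125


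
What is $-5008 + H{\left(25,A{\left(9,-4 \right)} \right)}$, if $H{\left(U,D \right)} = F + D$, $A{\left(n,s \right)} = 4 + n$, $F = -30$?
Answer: $-5025$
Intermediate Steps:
$H{\left(U,D \right)} = -30 + D$
$-5008 + H{\left(25,A{\left(9,-4 \right)} \right)} = -5008 + \left(-30 + \left(4 + 9\right)\right) = -5008 + \left(-30 + 13\right) = -5008 - 17 = -5025$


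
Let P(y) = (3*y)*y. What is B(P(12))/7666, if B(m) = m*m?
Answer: 93312/3833 ≈ 24.344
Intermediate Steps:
P(y) = 3*y**2
B(m) = m**2
B(P(12))/7666 = (3*12**2)**2/7666 = (3*144)**2*(1/7666) = 432**2*(1/7666) = 186624*(1/7666) = 93312/3833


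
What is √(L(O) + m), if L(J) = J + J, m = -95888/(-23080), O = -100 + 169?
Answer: 2*√295796165/2885 ≈ 11.923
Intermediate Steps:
O = 69
m = 11986/2885 (m = -95888*(-1/23080) = 11986/2885 ≈ 4.1546)
L(J) = 2*J
√(L(O) + m) = √(2*69 + 11986/2885) = √(138 + 11986/2885) = √(410116/2885) = 2*√295796165/2885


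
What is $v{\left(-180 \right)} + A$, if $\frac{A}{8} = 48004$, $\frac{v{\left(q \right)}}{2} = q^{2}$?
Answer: $448832$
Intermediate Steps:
$v{\left(q \right)} = 2 q^{2}$
$A = 384032$ ($A = 8 \cdot 48004 = 384032$)
$v{\left(-180 \right)} + A = 2 \left(-180\right)^{2} + 384032 = 2 \cdot 32400 + 384032 = 64800 + 384032 = 448832$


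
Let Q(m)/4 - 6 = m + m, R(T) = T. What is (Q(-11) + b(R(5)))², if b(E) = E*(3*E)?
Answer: 121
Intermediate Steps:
Q(m) = 24 + 8*m (Q(m) = 24 + 4*(m + m) = 24 + 4*(2*m) = 24 + 8*m)
b(E) = 3*E²
(Q(-11) + b(R(5)))² = ((24 + 8*(-11)) + 3*5²)² = ((24 - 88) + 3*25)² = (-64 + 75)² = 11² = 121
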